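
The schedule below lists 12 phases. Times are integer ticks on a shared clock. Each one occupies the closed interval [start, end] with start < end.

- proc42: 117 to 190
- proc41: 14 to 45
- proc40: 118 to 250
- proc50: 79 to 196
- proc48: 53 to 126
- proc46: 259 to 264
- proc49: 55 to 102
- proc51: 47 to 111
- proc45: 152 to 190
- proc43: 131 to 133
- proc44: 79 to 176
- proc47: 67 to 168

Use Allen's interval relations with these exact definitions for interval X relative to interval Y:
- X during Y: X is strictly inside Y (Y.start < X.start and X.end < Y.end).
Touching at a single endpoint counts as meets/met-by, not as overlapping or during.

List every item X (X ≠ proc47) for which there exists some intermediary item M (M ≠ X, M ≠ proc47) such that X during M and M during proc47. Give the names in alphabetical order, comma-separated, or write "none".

none

Target proc47 = [67, 168].
Intermediaries M with M during proc47: proc43.
Via proc43 — items with X during proc43: none.
Union: none.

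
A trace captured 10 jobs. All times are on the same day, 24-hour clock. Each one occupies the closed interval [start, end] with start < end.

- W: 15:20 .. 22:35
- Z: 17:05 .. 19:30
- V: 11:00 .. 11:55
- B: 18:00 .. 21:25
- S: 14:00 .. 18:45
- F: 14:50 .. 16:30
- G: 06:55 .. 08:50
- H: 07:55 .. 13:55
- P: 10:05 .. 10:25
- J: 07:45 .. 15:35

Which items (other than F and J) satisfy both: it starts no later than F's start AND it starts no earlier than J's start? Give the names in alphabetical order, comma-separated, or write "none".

H, P, S, V

Conditions: its start is no later than F's start (X.start <= 14:50) AND its start is no earlier than J's start (X.start >= 07:45).
B: start 18:00 <= 14:50? ✗; start 18:00 >= 07:45? ✓ → no.
G: start 06:55 <= 14:50? ✓; start 06:55 >= 07:45? ✗ → no.
H: start 07:55 <= 14:50? ✓; start 07:55 >= 07:45? ✓ → yes.
P: start 10:05 <= 14:50? ✓; start 10:05 >= 07:45? ✓ → yes.
S: start 14:00 <= 14:50? ✓; start 14:00 >= 07:45? ✓ → yes.
V: start 11:00 <= 14:50? ✓; start 11:00 >= 07:45? ✓ → yes.
W: start 15:20 <= 14:50? ✗; start 15:20 >= 07:45? ✓ → no.
Z: start 17:05 <= 14:50? ✗; start 17:05 >= 07:45? ✓ → no.
Result: H, P, S, V.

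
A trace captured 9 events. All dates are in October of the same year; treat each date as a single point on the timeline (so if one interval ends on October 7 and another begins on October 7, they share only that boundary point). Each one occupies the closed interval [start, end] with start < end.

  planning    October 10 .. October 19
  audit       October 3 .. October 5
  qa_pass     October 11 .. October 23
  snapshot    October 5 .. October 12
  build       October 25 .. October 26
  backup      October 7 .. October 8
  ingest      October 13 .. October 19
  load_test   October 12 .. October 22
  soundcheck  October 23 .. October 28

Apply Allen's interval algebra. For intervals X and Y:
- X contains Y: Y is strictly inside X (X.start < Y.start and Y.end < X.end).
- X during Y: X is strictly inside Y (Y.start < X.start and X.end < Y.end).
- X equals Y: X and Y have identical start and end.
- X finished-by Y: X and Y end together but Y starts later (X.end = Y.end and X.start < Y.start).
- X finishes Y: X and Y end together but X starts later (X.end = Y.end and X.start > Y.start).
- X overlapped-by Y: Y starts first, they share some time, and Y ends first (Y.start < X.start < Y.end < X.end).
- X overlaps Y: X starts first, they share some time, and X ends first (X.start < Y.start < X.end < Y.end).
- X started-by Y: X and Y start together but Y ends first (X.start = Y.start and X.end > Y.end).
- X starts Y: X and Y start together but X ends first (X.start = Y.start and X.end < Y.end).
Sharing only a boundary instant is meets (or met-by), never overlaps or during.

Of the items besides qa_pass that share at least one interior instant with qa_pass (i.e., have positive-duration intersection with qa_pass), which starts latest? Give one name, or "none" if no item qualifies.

ingest

Target qa_pass = [October 11, October 23].
audit [October 3, October 5] → before → excluded.
backup [October 7, October 8] → before → excluded.
build [October 25, October 26] → after → excluded.
ingest [October 13, October 19] → during → candidate.
load_test [October 12, October 22] → during → candidate.
planning [October 10, October 19] → overlaps → candidate.
snapshot [October 5, October 12] → overlaps → candidate.
soundcheck [October 23, October 28] → met-by → excluded.
Among candidates, latest start is October 13 → ingest.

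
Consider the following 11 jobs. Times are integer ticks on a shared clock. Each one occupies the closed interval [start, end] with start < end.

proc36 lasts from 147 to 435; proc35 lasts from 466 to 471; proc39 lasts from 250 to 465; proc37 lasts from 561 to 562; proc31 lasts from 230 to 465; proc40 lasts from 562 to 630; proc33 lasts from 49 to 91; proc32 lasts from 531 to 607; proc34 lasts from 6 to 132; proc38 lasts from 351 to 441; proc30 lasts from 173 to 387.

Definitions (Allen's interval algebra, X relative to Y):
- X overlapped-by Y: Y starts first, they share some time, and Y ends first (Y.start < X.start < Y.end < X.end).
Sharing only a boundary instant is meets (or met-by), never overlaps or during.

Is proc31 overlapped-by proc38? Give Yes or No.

proc31 = [230, 465], proc38 = [351, 441].
Actual relation of proc31 to proc38: contains.
Asked whether 'overlapped-by' holds → No.

No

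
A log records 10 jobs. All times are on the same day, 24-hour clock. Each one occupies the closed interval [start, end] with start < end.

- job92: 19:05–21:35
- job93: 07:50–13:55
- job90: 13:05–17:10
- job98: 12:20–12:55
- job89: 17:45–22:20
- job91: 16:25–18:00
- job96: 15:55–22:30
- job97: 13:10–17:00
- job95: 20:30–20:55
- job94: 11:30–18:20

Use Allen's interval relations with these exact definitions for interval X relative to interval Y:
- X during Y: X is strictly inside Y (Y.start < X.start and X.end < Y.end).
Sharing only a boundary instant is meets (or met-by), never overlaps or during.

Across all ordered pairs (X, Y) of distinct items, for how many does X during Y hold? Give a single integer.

Checking all 90 ordered pairs for relation 'during'; matching pairs in alphabetical order:
(job89, job96): job89 during job96 ✓
(job90, job94): job90 during job94 ✓
(job91, job94): job91 during job94 ✓
(job91, job96): job91 during job96 ✓
(job92, job89): job92 during job89 ✓
(job92, job96): job92 during job96 ✓
(job95, job89): job95 during job89 ✓
(job95, job92): job95 during job92 ✓
(job95, job96): job95 during job96 ✓
(job97, job90): job97 during job90 ✓
(job97, job94): job97 during job94 ✓
(job98, job93): job98 during job93 ✓
(job98, job94): job98 during job94 ✓
Count: 13.

13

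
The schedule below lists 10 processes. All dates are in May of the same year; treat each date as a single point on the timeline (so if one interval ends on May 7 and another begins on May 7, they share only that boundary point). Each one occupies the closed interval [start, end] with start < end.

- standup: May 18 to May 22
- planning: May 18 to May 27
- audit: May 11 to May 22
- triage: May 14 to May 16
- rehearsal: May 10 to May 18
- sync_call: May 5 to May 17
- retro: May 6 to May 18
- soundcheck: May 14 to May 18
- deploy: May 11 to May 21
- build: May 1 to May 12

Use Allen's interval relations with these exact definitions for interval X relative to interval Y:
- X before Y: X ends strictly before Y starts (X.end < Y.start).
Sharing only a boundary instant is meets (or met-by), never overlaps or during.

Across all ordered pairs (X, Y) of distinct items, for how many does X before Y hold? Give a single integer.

Checking all 90 ordered pairs for relation 'before'; matching pairs in alphabetical order:
(build, planning): build before planning ✓
(build, soundcheck): build before soundcheck ✓
(build, standup): build before standup ✓
(build, triage): build before triage ✓
(sync_call, planning): sync_call before planning ✓
(sync_call, standup): sync_call before standup ✓
(triage, planning): triage before planning ✓
(triage, standup): triage before standup ✓
Count: 8.

8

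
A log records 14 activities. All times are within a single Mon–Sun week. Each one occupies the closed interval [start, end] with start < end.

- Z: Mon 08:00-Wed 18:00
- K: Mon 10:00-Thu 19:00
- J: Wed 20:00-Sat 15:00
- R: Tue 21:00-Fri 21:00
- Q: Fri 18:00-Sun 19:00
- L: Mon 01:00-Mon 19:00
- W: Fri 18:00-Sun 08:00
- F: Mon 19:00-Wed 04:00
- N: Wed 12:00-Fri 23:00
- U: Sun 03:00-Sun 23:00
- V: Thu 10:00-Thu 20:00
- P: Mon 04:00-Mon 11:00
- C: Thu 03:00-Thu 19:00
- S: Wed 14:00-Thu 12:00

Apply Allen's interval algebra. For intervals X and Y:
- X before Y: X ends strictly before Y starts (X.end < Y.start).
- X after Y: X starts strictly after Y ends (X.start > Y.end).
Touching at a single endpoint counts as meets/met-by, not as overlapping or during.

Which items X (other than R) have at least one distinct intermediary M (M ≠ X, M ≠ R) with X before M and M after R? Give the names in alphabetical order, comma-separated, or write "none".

Target R = [Tue 21:00, Fri 21:00].
Intermediaries M with M after R: U.
Via U — items with X before U: C, F, J, K, L, N, P, S, V, Z.
Union: C, F, J, K, L, N, P, S, V, Z.

C, F, J, K, L, N, P, S, V, Z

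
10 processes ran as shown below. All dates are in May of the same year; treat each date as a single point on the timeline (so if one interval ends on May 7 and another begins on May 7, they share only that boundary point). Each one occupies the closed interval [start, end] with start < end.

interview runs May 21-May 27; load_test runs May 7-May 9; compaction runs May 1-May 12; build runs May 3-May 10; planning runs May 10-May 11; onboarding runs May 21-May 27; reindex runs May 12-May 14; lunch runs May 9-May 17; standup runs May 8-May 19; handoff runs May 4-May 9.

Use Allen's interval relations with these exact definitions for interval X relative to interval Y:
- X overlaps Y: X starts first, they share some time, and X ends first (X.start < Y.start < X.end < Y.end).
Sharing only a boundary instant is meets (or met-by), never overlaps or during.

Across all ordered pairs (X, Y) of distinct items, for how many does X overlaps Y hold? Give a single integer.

Checking all 90 ordered pairs for relation 'overlaps'; matching pairs in alphabetical order:
(build, lunch): build overlaps lunch ✓
(build, standup): build overlaps standup ✓
(compaction, lunch): compaction overlaps lunch ✓
(compaction, standup): compaction overlaps standup ✓
(handoff, standup): handoff overlaps standup ✓
(load_test, standup): load_test overlaps standup ✓
Count: 6.

6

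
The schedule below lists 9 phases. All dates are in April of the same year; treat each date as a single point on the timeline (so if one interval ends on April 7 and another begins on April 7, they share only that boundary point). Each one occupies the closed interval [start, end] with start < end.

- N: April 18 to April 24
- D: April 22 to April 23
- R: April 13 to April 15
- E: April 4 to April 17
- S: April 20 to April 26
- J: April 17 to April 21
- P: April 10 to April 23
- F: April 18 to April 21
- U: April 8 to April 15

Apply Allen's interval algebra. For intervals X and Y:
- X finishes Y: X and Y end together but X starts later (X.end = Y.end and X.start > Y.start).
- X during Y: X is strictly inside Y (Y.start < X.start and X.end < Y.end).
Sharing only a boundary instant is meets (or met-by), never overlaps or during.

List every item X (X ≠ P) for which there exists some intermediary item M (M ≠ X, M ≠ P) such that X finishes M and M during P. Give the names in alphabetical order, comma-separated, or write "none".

Target P = [April 10, April 23].
Intermediaries M with M during P: F, J, R.
Via F — items with X finishes F: none.
Via J — items with X finishes J: F.
Via R — items with X finishes R: none.
Union: F.

F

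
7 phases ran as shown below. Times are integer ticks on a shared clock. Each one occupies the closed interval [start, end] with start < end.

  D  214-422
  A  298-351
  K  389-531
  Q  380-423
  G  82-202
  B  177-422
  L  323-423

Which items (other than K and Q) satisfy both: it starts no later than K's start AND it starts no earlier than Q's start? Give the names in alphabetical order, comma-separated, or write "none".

none

Conditions: its start is no later than K's start (X.start <= 389) AND its start is no earlier than Q's start (X.start >= 380).
A: start 298 <= 389? ✓; start 298 >= 380? ✗ → no.
B: start 177 <= 389? ✓; start 177 >= 380? ✗ → no.
D: start 214 <= 389? ✓; start 214 >= 380? ✗ → no.
G: start 82 <= 389? ✓; start 82 >= 380? ✗ → no.
L: start 323 <= 389? ✓; start 323 >= 380? ✗ → no.
Result: none.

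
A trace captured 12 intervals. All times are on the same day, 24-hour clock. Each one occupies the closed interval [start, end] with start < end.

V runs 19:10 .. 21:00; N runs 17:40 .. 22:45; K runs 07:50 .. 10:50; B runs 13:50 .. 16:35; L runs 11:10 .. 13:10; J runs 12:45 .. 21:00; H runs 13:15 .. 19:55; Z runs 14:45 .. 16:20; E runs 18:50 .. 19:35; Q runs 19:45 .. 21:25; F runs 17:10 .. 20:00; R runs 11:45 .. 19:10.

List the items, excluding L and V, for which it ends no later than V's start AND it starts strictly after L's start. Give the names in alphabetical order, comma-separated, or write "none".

B, R, Z

Conditions: its end is no later than V's start (X.end <= 19:10) AND its start is strictly after L's start (X.start > 11:10).
B: end 16:35 <= 19:10? ✓; start 13:50 > 11:10? ✓ → yes.
E: end 19:35 <= 19:10? ✗; start 18:50 > 11:10? ✓ → no.
F: end 20:00 <= 19:10? ✗; start 17:10 > 11:10? ✓ → no.
H: end 19:55 <= 19:10? ✗; start 13:15 > 11:10? ✓ → no.
J: end 21:00 <= 19:10? ✗; start 12:45 > 11:10? ✓ → no.
K: end 10:50 <= 19:10? ✓; start 07:50 > 11:10? ✗ → no.
N: end 22:45 <= 19:10? ✗; start 17:40 > 11:10? ✓ → no.
Q: end 21:25 <= 19:10? ✗; start 19:45 > 11:10? ✓ → no.
R: end 19:10 <= 19:10? ✓; start 11:45 > 11:10? ✓ → yes.
Z: end 16:20 <= 19:10? ✓; start 14:45 > 11:10? ✓ → yes.
Result: B, R, Z.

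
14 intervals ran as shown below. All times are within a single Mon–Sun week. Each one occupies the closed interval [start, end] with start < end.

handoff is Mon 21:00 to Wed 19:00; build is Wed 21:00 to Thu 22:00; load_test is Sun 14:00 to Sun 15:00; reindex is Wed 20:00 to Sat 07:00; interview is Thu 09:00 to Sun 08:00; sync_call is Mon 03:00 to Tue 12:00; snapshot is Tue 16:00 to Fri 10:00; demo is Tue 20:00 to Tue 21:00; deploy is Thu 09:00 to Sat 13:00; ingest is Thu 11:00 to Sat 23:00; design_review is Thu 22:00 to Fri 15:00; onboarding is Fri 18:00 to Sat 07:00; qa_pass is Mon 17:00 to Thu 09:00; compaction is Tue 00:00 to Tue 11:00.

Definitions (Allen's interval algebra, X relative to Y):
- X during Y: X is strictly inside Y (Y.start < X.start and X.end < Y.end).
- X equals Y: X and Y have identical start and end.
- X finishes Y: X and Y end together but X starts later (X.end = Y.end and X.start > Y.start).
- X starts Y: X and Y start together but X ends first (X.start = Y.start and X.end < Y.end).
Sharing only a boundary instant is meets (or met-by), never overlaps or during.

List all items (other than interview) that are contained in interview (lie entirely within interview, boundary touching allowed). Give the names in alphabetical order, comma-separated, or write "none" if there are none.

deploy, design_review, ingest, onboarding

Target interview = [Thu 09:00, Sun 08:00].
build [Wed 21:00, Thu 22:00] → overlaps → no.
compaction [Tue 00:00, Tue 11:00] → before → no.
demo [Tue 20:00, Tue 21:00] → before → no.
deploy [Thu 09:00, Sat 13:00] → starts → yes.
design_review [Thu 22:00, Fri 15:00] → during → yes.
handoff [Mon 21:00, Wed 19:00] → before → no.
ingest [Thu 11:00, Sat 23:00] → during → yes.
load_test [Sun 14:00, Sun 15:00] → after → no.
onboarding [Fri 18:00, Sat 07:00] → during → yes.
qa_pass [Mon 17:00, Thu 09:00] → meets → no.
reindex [Wed 20:00, Sat 07:00] → overlaps → no.
snapshot [Tue 16:00, Fri 10:00] → overlaps → no.
sync_call [Mon 03:00, Tue 12:00] → before → no.
Result: deploy, design_review, ingest, onboarding.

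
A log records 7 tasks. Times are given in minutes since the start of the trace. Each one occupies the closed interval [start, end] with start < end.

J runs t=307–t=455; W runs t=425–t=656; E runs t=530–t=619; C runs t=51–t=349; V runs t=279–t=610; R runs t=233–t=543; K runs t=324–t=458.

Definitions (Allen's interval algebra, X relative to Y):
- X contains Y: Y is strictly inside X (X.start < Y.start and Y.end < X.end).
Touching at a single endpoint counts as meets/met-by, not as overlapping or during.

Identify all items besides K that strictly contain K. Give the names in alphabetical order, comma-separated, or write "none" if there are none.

R, V

Target K = [t=324, t=458].
C [t=51, t=349] → overlaps → no.
E [t=530, t=619] → after → no.
J [t=307, t=455] → overlaps → no.
R [t=233, t=543] → contains → yes.
V [t=279, t=610] → contains → yes.
W [t=425, t=656] → overlapped-by → no.
Result: R, V.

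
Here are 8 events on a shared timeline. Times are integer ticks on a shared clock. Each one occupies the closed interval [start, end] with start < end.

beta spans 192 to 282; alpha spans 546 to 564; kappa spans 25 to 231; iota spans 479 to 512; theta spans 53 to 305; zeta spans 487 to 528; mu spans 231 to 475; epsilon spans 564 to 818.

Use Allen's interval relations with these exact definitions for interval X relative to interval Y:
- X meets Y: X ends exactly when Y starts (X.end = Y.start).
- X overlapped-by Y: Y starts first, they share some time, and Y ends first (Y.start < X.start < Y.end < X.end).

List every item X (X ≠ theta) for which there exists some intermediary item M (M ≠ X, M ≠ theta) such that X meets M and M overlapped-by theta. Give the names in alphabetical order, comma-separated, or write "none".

kappa

Target theta = [53, 305].
Intermediaries M with M overlapped-by theta: mu.
Via mu — items with X meets mu: kappa.
Union: kappa.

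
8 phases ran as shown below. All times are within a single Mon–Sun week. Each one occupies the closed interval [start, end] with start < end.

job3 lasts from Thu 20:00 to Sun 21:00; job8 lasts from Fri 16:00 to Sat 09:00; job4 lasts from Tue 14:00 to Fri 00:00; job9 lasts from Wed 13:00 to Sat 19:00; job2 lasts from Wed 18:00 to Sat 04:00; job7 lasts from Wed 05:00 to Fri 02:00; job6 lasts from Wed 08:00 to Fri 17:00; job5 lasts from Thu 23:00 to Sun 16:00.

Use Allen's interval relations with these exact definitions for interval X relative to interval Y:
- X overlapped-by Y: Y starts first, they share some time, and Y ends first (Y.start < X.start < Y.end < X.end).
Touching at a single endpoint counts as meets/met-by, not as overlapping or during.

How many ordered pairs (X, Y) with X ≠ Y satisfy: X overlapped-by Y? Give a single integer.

21

Checking all 56 ordered pairs for relation 'overlapped-by'; matching pairs in alphabetical order:
(job2, job4): job2 overlapped-by job4 ✓
(job2, job6): job2 overlapped-by job6 ✓
(job2, job7): job2 overlapped-by job7 ✓
(job3, job2): job3 overlapped-by job2 ✓
(job3, job4): job3 overlapped-by job4 ✓
(job3, job6): job3 overlapped-by job6 ✓
(job3, job7): job3 overlapped-by job7 ✓
(job3, job9): job3 overlapped-by job9 ✓
(job5, job2): job5 overlapped-by job2 ✓
(job5, job4): job5 overlapped-by job4 ✓
(job5, job6): job5 overlapped-by job6 ✓
(job5, job7): job5 overlapped-by job7 ✓
(job5, job9): job5 overlapped-by job9 ✓
(job6, job4): job6 overlapped-by job4 ✓
(job6, job7): job6 overlapped-by job7 ✓
(job7, job4): job7 overlapped-by job4 ✓
(job8, job2): job8 overlapped-by job2 ✓
(job8, job6): job8 overlapped-by job6 ✓
(job9, job4): job9 overlapped-by job4 ✓
(job9, job6): job9 overlapped-by job6 ✓
(job9, job7): job9 overlapped-by job7 ✓
Count: 21.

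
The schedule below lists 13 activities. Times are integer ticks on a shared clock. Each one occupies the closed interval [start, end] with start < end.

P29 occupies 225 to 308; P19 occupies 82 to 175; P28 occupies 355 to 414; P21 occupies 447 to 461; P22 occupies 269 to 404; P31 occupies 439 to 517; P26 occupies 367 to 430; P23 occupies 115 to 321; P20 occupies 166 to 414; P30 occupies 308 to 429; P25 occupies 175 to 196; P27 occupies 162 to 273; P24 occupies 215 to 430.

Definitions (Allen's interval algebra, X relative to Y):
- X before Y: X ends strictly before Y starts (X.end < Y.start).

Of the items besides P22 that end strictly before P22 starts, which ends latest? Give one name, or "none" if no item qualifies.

Target P22 = [269, 404].
P19 [82, 175] → before → candidate.
P20 [166, 414] → contains → excluded.
P21 [447, 461] → after → excluded.
P23 [115, 321] → overlaps → excluded.
P24 [215, 430] → contains → excluded.
P25 [175, 196] → before → candidate.
P26 [367, 430] → overlapped-by → excluded.
P27 [162, 273] → overlaps → excluded.
P28 [355, 414] → overlapped-by → excluded.
P29 [225, 308] → overlaps → excluded.
P30 [308, 429] → overlapped-by → excluded.
P31 [439, 517] → after → excluded.
Among candidates, latest end is 196 → P25.

P25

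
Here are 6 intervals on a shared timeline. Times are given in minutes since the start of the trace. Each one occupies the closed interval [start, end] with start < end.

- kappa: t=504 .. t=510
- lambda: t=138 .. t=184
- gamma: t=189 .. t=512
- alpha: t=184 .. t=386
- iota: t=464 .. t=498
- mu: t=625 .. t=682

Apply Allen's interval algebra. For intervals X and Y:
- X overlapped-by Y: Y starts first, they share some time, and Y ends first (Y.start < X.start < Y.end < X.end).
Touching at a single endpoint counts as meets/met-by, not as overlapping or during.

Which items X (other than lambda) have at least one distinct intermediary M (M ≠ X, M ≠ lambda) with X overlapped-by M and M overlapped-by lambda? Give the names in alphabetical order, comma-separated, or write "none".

Target lambda = [t=138, t=184].
Intermediaries M with M overlapped-by lambda: none.
Union: none.

none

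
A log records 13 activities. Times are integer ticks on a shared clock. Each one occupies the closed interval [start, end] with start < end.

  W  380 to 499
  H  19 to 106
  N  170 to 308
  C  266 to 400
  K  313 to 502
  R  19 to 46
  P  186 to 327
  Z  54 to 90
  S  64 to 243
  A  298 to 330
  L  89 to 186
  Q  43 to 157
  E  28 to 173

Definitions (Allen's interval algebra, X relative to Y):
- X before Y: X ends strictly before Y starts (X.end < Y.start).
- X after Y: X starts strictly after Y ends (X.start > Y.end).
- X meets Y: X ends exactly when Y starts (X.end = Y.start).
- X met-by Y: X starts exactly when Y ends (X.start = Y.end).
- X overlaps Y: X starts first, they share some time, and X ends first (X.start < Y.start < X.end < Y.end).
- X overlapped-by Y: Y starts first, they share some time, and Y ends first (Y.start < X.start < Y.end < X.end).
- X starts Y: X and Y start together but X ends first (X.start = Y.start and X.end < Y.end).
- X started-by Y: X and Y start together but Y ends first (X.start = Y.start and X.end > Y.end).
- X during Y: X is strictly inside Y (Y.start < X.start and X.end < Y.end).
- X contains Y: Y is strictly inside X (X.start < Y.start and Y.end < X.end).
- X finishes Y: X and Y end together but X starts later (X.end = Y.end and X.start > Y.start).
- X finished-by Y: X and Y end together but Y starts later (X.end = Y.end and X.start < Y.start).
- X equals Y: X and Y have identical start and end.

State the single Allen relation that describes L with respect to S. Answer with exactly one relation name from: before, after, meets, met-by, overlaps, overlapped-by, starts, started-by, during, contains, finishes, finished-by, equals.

L = [89, 186]; S = [64, 243].
Compare endpoints: L.start > S.start, L.start < S.end, L.end > S.start, L.end < S.end.
That pattern is 'during'.

during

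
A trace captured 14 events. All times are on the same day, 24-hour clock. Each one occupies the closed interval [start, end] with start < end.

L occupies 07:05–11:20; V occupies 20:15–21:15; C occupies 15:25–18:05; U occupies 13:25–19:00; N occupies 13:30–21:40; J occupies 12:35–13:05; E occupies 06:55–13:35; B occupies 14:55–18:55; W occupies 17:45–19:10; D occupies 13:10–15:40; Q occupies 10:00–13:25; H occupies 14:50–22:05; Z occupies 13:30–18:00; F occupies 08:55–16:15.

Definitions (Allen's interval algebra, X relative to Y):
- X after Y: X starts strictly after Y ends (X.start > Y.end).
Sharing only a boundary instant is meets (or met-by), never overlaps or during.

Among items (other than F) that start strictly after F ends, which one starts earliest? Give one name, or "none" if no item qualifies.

W

Target F = [08:55, 16:15].
B [14:55, 18:55] → overlapped-by → excluded.
C [15:25, 18:05] → overlapped-by → excluded.
D [13:10, 15:40] → during → excluded.
E [06:55, 13:35] → overlaps → excluded.
H [14:50, 22:05] → overlapped-by → excluded.
J [12:35, 13:05] → during → excluded.
L [07:05, 11:20] → overlaps → excluded.
N [13:30, 21:40] → overlapped-by → excluded.
Q [10:00, 13:25] → during → excluded.
U [13:25, 19:00] → overlapped-by → excluded.
V [20:15, 21:15] → after → candidate.
W [17:45, 19:10] → after → candidate.
Z [13:30, 18:00] → overlapped-by → excluded.
Among candidates, earliest start is 17:45 → W.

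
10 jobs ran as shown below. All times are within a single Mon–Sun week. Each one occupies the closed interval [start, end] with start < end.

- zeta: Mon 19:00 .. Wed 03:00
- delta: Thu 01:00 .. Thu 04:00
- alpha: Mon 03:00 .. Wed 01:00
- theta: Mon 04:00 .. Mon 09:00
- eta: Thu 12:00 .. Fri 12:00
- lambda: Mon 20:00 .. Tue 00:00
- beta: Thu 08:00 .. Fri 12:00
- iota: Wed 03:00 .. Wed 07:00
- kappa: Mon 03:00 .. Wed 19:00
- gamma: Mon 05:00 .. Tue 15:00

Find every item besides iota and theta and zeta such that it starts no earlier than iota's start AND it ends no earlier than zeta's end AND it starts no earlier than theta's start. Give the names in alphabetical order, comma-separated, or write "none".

beta, delta, eta

Conditions: its start is no earlier than iota's start (X.start >= Wed 03:00) AND its end is no earlier than zeta's end (X.end >= Wed 03:00) AND its start is no earlier than theta's start (X.start >= Mon 04:00).
alpha: start Mon 03:00 >= Wed 03:00? ✗; end Wed 01:00 >= Wed 03:00? ✗; start Mon 03:00 >= Mon 04:00? ✗ → no.
beta: start Thu 08:00 >= Wed 03:00? ✓; end Fri 12:00 >= Wed 03:00? ✓; start Thu 08:00 >= Mon 04:00? ✓ → yes.
delta: start Thu 01:00 >= Wed 03:00? ✓; end Thu 04:00 >= Wed 03:00? ✓; start Thu 01:00 >= Mon 04:00? ✓ → yes.
eta: start Thu 12:00 >= Wed 03:00? ✓; end Fri 12:00 >= Wed 03:00? ✓; start Thu 12:00 >= Mon 04:00? ✓ → yes.
gamma: start Mon 05:00 >= Wed 03:00? ✗; end Tue 15:00 >= Wed 03:00? ✗; start Mon 05:00 >= Mon 04:00? ✓ → no.
kappa: start Mon 03:00 >= Wed 03:00? ✗; end Wed 19:00 >= Wed 03:00? ✓; start Mon 03:00 >= Mon 04:00? ✗ → no.
lambda: start Mon 20:00 >= Wed 03:00? ✗; end Tue 00:00 >= Wed 03:00? ✗; start Mon 20:00 >= Mon 04:00? ✓ → no.
Result: beta, delta, eta.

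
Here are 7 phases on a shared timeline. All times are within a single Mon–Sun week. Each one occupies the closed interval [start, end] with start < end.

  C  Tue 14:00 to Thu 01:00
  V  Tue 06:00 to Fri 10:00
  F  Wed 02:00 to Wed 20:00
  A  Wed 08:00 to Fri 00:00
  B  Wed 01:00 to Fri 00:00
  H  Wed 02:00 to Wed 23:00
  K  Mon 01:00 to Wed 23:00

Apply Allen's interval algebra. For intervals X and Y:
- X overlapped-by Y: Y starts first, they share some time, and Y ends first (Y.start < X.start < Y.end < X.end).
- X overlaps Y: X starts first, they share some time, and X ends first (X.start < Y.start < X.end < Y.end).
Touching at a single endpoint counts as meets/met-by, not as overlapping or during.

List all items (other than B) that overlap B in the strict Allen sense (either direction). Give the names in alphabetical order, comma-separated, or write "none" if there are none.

C, K

Target B = [Wed 01:00, Fri 00:00].
A [Wed 08:00, Fri 00:00] → finishes → no.
C [Tue 14:00, Thu 01:00] → overlaps → yes.
F [Wed 02:00, Wed 20:00] → during → no.
H [Wed 02:00, Wed 23:00] → during → no.
K [Mon 01:00, Wed 23:00] → overlaps → yes.
V [Tue 06:00, Fri 10:00] → contains → no.
Result: C, K.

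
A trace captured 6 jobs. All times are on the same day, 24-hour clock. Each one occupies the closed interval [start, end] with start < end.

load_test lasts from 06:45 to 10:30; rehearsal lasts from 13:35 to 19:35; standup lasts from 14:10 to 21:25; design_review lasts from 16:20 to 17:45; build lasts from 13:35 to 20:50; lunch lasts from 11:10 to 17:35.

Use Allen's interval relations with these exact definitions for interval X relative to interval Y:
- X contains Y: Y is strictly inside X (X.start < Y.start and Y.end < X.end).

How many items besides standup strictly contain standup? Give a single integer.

0

Target standup = [14:10, 21:25].
build [13:35, 20:50] → overlaps → no.
design_review [16:20, 17:45] → during → no.
load_test [06:45, 10:30] → before → no.
lunch [11:10, 17:35] → overlaps → no.
rehearsal [13:35, 19:35] → overlaps → no.
Total: 0.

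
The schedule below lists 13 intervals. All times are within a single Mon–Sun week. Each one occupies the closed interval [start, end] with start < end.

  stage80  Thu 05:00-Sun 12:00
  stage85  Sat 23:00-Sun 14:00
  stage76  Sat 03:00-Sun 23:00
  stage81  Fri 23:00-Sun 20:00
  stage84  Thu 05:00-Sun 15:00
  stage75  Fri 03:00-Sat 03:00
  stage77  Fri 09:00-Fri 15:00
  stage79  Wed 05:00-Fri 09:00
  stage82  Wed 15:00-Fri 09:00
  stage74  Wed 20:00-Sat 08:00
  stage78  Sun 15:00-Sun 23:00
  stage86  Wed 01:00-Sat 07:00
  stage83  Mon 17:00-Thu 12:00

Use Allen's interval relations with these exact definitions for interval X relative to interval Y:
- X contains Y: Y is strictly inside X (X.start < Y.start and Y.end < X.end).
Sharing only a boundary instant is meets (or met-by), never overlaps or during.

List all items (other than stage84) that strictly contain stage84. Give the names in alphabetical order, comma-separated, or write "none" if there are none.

Target stage84 = [Thu 05:00, Sun 15:00].
stage74 [Wed 20:00, Sat 08:00] → overlaps → no.
stage75 [Fri 03:00, Sat 03:00] → during → no.
stage76 [Sat 03:00, Sun 23:00] → overlapped-by → no.
stage77 [Fri 09:00, Fri 15:00] → during → no.
stage78 [Sun 15:00, Sun 23:00] → met-by → no.
stage79 [Wed 05:00, Fri 09:00] → overlaps → no.
stage80 [Thu 05:00, Sun 12:00] → starts → no.
stage81 [Fri 23:00, Sun 20:00] → overlapped-by → no.
stage82 [Wed 15:00, Fri 09:00] → overlaps → no.
stage83 [Mon 17:00, Thu 12:00] → overlaps → no.
stage85 [Sat 23:00, Sun 14:00] → during → no.
stage86 [Wed 01:00, Sat 07:00] → overlaps → no.
Result: none.

none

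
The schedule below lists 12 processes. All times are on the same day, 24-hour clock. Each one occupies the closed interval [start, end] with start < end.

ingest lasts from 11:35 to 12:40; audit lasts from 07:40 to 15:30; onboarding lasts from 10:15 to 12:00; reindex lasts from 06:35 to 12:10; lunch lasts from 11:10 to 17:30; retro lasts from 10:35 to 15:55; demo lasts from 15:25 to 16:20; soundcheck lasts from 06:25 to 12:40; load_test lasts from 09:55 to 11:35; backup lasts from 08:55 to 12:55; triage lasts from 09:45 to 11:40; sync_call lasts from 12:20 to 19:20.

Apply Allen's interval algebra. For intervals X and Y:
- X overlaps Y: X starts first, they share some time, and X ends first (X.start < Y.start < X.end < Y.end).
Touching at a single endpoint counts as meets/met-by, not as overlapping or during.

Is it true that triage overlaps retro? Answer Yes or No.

Yes

triage = [09:45, 11:40], retro = [10:35, 15:55].
Actual relation of triage to retro: overlaps.
Asked whether 'overlaps' holds → Yes.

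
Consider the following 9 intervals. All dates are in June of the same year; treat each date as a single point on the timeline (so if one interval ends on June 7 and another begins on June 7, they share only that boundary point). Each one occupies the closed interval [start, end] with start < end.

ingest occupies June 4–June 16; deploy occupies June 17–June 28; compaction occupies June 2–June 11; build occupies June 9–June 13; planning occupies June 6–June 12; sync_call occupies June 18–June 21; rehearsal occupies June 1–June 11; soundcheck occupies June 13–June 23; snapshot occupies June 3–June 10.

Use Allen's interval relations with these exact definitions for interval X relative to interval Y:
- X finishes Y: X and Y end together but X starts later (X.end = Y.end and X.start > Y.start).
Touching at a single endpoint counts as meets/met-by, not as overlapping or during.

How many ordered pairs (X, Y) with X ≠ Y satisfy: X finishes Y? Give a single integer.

1

Checking all 72 ordered pairs for relation 'finishes'; matching pairs in alphabetical order:
(compaction, rehearsal): compaction finishes rehearsal ✓
Count: 1.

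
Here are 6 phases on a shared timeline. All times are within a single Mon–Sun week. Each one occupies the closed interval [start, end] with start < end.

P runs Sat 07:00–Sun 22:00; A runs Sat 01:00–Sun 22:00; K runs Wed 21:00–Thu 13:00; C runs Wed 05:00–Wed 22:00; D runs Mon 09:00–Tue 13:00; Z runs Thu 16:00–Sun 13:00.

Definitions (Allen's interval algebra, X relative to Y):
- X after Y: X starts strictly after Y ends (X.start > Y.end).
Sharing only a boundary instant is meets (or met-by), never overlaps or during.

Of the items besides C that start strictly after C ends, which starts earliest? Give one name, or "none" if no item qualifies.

Target C = [Wed 05:00, Wed 22:00].
A [Sat 01:00, Sun 22:00] → after → candidate.
D [Mon 09:00, Tue 13:00] → before → excluded.
K [Wed 21:00, Thu 13:00] → overlapped-by → excluded.
P [Sat 07:00, Sun 22:00] → after → candidate.
Z [Thu 16:00, Sun 13:00] → after → candidate.
Among candidates, earliest start is Thu 16:00 → Z.

Z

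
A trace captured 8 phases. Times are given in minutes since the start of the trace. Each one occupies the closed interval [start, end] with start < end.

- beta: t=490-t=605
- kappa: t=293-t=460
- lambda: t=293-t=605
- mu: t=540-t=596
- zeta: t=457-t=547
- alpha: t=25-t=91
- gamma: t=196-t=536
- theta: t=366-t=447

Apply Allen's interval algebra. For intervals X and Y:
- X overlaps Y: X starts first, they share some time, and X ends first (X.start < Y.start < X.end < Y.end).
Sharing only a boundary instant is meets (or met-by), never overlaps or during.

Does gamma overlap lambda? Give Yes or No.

Yes

gamma = [t=196, t=536], lambda = [t=293, t=605].
Actual relation of gamma to lambda: overlaps.
Asked whether 'overlaps' holds → Yes.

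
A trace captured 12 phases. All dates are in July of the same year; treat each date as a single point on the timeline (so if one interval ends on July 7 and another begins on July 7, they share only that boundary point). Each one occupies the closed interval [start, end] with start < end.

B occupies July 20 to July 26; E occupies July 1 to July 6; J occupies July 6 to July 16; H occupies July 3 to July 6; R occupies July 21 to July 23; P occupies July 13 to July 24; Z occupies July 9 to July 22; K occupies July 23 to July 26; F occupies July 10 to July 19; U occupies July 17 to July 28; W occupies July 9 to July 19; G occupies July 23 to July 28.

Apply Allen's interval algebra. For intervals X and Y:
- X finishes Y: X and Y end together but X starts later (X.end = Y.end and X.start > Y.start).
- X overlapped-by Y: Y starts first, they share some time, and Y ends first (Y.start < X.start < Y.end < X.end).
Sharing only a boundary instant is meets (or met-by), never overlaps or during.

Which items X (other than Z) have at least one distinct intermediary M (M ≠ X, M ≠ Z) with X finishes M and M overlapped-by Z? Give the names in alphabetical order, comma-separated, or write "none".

Target Z = [July 9, July 22].
Intermediaries M with M overlapped-by Z: B, P, R, U.
Via B — items with X finishes B: K.
Via P — items with X finishes P: none.
Via R — items with X finishes R: none.
Via U — items with X finishes U: G.
Union: G, K.

G, K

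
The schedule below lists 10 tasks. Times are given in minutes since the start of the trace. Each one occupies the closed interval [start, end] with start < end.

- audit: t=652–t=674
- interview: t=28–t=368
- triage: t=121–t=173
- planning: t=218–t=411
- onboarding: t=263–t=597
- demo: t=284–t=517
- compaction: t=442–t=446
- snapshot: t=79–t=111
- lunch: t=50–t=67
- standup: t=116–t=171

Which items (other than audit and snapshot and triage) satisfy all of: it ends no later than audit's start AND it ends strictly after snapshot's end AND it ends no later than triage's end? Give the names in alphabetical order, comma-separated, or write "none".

Conditions: its end is no later than audit's start (X.end <= t=652) AND its end is strictly after snapshot's end (X.end > t=111) AND its end is no later than triage's end (X.end <= t=173).
compaction: end t=446 <= t=652? ✓; end t=446 > t=111? ✓; end t=446 <= t=173? ✗ → no.
demo: end t=517 <= t=652? ✓; end t=517 > t=111? ✓; end t=517 <= t=173? ✗ → no.
interview: end t=368 <= t=652? ✓; end t=368 > t=111? ✓; end t=368 <= t=173? ✗ → no.
lunch: end t=67 <= t=652? ✓; end t=67 > t=111? ✗; end t=67 <= t=173? ✓ → no.
onboarding: end t=597 <= t=652? ✓; end t=597 > t=111? ✓; end t=597 <= t=173? ✗ → no.
planning: end t=411 <= t=652? ✓; end t=411 > t=111? ✓; end t=411 <= t=173? ✗ → no.
standup: end t=171 <= t=652? ✓; end t=171 > t=111? ✓; end t=171 <= t=173? ✓ → yes.
Result: standup.

standup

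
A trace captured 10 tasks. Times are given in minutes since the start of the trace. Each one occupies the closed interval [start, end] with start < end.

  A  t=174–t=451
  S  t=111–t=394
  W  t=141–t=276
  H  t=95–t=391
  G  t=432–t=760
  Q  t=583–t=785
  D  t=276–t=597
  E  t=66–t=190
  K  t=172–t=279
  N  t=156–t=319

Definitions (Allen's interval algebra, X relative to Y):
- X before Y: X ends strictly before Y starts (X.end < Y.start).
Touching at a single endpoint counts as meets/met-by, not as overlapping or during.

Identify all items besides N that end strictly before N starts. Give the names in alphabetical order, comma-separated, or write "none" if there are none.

none

Target N = [t=156, t=319].
A [t=174, t=451] → overlapped-by → no.
D [t=276, t=597] → overlapped-by → no.
E [t=66, t=190] → overlaps → no.
G [t=432, t=760] → after → no.
H [t=95, t=391] → contains → no.
K [t=172, t=279] → during → no.
Q [t=583, t=785] → after → no.
S [t=111, t=394] → contains → no.
W [t=141, t=276] → overlaps → no.
Result: none.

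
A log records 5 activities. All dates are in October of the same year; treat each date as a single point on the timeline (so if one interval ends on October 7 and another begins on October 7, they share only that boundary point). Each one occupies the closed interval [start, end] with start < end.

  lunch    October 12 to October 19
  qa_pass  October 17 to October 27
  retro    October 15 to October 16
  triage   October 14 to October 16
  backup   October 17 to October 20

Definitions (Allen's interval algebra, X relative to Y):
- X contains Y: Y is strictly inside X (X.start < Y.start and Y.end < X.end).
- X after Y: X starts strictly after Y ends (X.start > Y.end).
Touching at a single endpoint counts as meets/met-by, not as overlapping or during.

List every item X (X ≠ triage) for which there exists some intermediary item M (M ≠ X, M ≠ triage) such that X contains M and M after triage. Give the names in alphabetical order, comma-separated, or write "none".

none

Target triage = [October 14, October 16].
Intermediaries M with M after triage: backup, qa_pass.
Via backup — items with X contains backup: none.
Via qa_pass — items with X contains qa_pass: none.
Union: none.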